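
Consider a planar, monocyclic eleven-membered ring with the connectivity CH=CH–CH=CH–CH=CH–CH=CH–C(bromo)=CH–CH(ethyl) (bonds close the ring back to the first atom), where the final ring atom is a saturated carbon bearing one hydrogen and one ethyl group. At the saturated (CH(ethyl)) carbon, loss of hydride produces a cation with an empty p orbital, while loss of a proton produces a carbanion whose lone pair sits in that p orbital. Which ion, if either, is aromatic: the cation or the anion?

In both ions every ring atom is sp² and contributes a p orbital, so both rings are fully conjugated.
Cation: 5 × 2 + 0 = 10 π electrons → 4(2)+2, aromatic.
Anion: 5 × 2 + 2 = 12 π electrons → 4(3), antiaromatic.

The cation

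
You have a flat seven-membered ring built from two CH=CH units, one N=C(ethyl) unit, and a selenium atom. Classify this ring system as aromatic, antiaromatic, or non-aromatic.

Antiaromatic

The p orbitals form a continuous loop: each doubly-bonded ring atom is sp² with one p-orbital electron; each =N– nitrogen is pyridine-type (lone pair in the sp² plane, one electron in the p orbital); the selenium donates one lone pair from its p orbital. The ring is fully conjugated.
Tallying contributions gives 3 × 2 = 6 from the double-bond units + 2 from the Se atom = 8.
8 is a 4n count (n = 2), so the planar conjugated ring is antiaromatic.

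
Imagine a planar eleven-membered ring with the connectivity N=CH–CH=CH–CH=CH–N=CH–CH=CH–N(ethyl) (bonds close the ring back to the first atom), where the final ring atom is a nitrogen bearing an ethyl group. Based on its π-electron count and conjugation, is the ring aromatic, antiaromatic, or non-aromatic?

Antiaromatic

Every ring atom contributes a p orbital perpendicular to the ring (every atom in a ring double bond is sp² and brings one electron to the p orbital; each sp² =N– keeps its lone pair in-plane and puts one electron into the π system; the pyrrole-type nitrogen donates its lone pair from the p orbital), so the π system is cyclic and fully conjugated.
Counting π electrons: 5 × 2 = 10 from the double-bond units + 2 from the N(ethyl) atom = 12.
12 is a 4n count (n = 3), so the planar conjugated ring is antiaromatic.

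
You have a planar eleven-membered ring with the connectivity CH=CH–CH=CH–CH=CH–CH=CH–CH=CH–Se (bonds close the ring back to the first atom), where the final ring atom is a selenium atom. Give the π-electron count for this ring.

12

Every ring atom contributes a p orbital perpendicular to the ring (the double-bond atoms are sp², each contributing one p electron; the selenium donates one lone pair from its p orbital), so the π system is cyclic and fully conjugated.
Tallying contributions gives 5 × 2 = 10 from the double-bond units + 2 from the Se atom = 12.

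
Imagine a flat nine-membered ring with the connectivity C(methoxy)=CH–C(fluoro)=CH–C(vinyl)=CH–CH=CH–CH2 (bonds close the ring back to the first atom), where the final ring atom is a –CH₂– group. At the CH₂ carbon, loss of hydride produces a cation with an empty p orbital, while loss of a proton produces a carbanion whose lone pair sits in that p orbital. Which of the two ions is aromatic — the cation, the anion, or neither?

In both ions every ring atom is sp² and contributes a p orbital, so both rings are fully conjugated.
Cation: 4 × 2 + 0 = 8 π electrons → 4(2), antiaromatic.
Anion: 4 × 2 + 2 = 10 π electrons → 4(2)+2, aromatic.

The anion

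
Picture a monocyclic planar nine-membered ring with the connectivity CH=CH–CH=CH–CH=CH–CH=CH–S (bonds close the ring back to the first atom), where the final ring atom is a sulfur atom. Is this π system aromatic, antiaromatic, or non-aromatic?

All ring atoms are sp² and supply a p orbital to the ring (the double-bond atoms are sp², each contributing one p electron; the sulfur donates one lone pair from its p orbital); the conjugation is uninterrupted.
Counting π electrons: 4 × 2 = 8 from the double-bond units + 2 from the S atom = 10.
With 10 π electrons (n = 2), the Hückel 4n+2 condition holds.

Aromatic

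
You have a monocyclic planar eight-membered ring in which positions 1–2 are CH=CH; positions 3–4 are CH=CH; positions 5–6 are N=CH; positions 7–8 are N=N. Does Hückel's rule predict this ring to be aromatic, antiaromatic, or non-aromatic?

Antiaromatic

All ring atoms are sp² and supply a p orbital to the ring (the double-bond atoms are sp², each contributing one p electron; each sp² =N– keeps its lone pair in-plane and puts one electron into the π system); the conjugation is uninterrupted.
Adding the contributions, 4 × 2 = 8 from the 4 double-bond units.
8 = 4(2); a planar, fully conjugated 4n system is antiaromatic.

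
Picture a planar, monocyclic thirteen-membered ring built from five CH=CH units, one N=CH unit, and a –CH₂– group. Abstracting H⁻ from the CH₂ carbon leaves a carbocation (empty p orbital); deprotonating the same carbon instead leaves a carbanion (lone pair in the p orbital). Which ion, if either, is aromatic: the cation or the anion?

Once that carbon is sp², every ring atom has a p orbital and both ions are fully conjugated.
Cation: 6 × 2 + 0 = 12 π electrons → 4(3), antiaromatic.
Anion: 6 × 2 + 2 = 14 π electrons → 4(3)+2, aromatic.

The anion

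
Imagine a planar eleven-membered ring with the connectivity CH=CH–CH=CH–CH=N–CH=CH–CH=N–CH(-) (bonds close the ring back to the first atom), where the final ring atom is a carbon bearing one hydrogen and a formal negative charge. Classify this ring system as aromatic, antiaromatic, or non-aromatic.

Check conjugation: every atom in a ring double bond is sp² and brings one electron to the p orbital; each =N– nitrogen is pyridine-type (lone pair in the sp² plane, one electron in the p orbital); the carbanion's lone pair occupies the p orbital — every position has a p orbital, so the cyclic π system is continuous.
π-electron count: 5 × 2 = 10 from the double-bond units + 2 from the CH(-) atom = 12.
A 4n π count (12, n = 3) in a planar conjugated ring means antiaromatic.

Antiaromatic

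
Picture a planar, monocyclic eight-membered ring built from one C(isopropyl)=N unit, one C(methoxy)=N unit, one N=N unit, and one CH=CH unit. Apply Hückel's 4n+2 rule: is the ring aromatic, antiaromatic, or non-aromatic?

All ring atoms are sp² and supply a p orbital to the ring (the double-bond atoms are sp², each contributing one p electron; each =N– nitrogen is pyridine-type (lone pair in the sp² plane, one electron in the p orbital)); the conjugation is uninterrupted.
π-electron count: 4 × 2 = 8 from the 4 double-bond units.
8 = 4(2); a planar, fully conjugated 4n system is antiaromatic.

Antiaromatic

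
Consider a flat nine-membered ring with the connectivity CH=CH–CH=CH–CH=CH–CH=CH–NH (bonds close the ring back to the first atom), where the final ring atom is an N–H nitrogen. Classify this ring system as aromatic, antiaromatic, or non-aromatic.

Aromatic

The p orbitals form a continuous loop: each doubly-bonded ring atom is sp² with one p-orbital electron; the pyrrole-type nitrogen donates its lone pair from the p orbital. The ring is fully conjugated.
Tallying contributions gives 4 × 2 = 8 from the double-bond units + 2 from the NH atom = 10.
That gives a 4n+2 count (10, n = 2).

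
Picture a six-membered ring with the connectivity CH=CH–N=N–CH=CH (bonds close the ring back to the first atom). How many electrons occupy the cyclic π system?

6

Every ring atom contributes a p orbital perpendicular to the ring (the double-bond atoms are sp², each contributing one p electron; the doubly-bonded nitrogens are pyridine-type — their lone pairs lie in the ring plane, leaving one electron in the p orbital), so the π system is cyclic and fully conjugated.
Tallying contributions gives 3 × 2 = 6 from the 3 double-bond units.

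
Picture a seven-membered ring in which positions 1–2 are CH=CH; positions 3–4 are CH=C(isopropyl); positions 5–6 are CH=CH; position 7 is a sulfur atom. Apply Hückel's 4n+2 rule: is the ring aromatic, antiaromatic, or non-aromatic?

Antiaromatic

Check conjugation: the double-bond atoms are sp², each contributing one p electron; the sulfur donates one lone pair from its p orbital — every position has a p orbital, so the cyclic π system is continuous.
Tallying contributions gives 3 × 2 = 6 from the double-bond units + 2 from the S atom = 8.
A 4n π count (8, n = 2) in a planar conjugated ring means antiaromatic.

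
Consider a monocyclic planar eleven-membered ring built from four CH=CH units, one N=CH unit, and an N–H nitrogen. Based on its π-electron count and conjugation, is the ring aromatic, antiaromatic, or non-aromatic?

Antiaromatic

All ring atoms are sp² and supply a p orbital to the ring (every atom in a ring double bond is sp² and brings one electron to the p orbital; the doubly-bonded nitrogens are pyridine-type — their lone pairs lie in the ring plane, leaving one electron in the p orbital; the pyrrole-type nitrogen donates its lone pair from the p orbital); the conjugation is uninterrupted.
Tallying contributions gives 5 × 2 = 10 from the double-bond units + 2 from the NH atom = 12.
12 is a 4n count (n = 3), so the planar conjugated ring is antiaromatic.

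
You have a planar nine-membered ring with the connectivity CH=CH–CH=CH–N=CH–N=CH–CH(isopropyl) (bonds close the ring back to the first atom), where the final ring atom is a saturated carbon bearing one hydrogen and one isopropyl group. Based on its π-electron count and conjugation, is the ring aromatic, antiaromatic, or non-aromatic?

At the CH(isopropyl) position, that saturated carbon is sp³ and has no p orbital in the ring π system; the ring's p-orbital overlap is broken there.
Hückel's rule only applies to fully conjugated rings, so this one is simply non-aromatic.

Non-aromatic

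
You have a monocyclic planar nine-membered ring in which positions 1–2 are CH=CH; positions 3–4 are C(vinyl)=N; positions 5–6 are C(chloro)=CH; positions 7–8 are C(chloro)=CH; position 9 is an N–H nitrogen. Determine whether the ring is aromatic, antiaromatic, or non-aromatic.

Aromatic

Every ring atom contributes a p orbital perpendicular to the ring (every atom in a ring double bond is sp² and brings one electron to the p orbital; each =N– nitrogen is pyridine-type (lone pair in the sp² plane, one electron in the p orbital); the pyrrole-type nitrogen donates its lone pair from the p orbital), so the π system is cyclic and fully conjugated.
Adding the contributions, 4 × 2 = 8 from the double-bond units + 2 from the NH atom = 10.
Since 10 = 4·2 + 2, the ring meets the 4n+2 criterion.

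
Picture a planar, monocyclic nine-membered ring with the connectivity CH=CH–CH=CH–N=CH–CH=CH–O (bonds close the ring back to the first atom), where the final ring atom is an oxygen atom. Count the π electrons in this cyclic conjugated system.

10

The p orbitals form a continuous loop: the double-bond atoms are sp², each contributing one p electron; the doubly-bonded nitrogens are pyridine-type — their lone pairs lie in the ring plane, leaving one electron in the p orbital; the oxygen donates one lone pair from its p orbital. The ring is fully conjugated.
Counting π electrons: 4 × 2 = 8 from the double-bond units + 2 from the O atom = 10.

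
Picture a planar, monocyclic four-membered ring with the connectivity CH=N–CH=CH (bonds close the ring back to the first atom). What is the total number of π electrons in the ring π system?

4

Check conjugation: each doubly-bonded ring atom is sp² with one p-orbital electron; each sp² =N– keeps its lone pair in-plane and puts one electron into the π system — every position has a p orbital, so the cyclic π system is continuous.
π-electron count: 2 × 2 = 4 from the 2 double-bond units.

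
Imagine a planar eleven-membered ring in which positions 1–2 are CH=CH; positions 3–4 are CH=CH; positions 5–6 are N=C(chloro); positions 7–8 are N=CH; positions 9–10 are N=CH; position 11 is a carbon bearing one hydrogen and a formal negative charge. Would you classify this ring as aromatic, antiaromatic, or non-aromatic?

Antiaromatic

The p orbitals form a continuous loop: each doubly-bonded ring atom is sp² with one p-orbital electron; each =N– nitrogen is pyridine-type (lone pair in the sp² plane, one electron in the p orbital); the carbanion's lone pair occupies the p orbital. The ring is fully conjugated.
Adding the contributions, 5 × 2 = 10 from the double-bond units + 2 from the CH(-) atom = 12.
12 = 4(3); a planar, fully conjugated 4n system is antiaromatic.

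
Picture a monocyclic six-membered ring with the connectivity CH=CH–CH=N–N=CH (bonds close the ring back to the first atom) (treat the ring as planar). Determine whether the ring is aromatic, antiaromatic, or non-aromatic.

All ring atoms are sp² and supply a p orbital to the ring (each doubly-bonded ring atom is sp² with one p-orbital electron; the doubly-bonded nitrogens are pyridine-type — their lone pairs lie in the ring plane, leaving one electron in the p orbital); the conjugation is uninterrupted.
π-electron count: 3 × 2 = 6 from the 3 double-bond units.
With 6 π electrons (n = 1), the Hückel 4n+2 condition holds.

Aromatic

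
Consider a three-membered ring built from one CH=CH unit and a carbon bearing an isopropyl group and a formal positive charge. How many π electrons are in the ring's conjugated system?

2

All ring atoms are sp² and supply a p orbital to the ring (every atom in a ring double bond is sp² and brings one electron to the p orbital; the carbocation has an empty p orbital); the conjugation is uninterrupted.
Counting π electrons: 1 × 2 = 2 from the double-bond unit + 0 from the C(isopropyl)(+) atom = 2.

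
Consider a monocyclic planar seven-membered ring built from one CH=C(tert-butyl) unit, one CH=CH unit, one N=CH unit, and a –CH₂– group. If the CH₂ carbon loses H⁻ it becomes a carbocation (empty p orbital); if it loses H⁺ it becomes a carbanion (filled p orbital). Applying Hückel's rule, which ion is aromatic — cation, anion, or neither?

The cation

In both ions every ring atom is sp² and contributes a p orbital, so both rings are fully conjugated.
Cation: 3 × 2 + 0 = 6 π electrons → 4(1)+2, aromatic.
Anion: 3 × 2 + 2 = 8 π electrons → 4(2), antiaromatic.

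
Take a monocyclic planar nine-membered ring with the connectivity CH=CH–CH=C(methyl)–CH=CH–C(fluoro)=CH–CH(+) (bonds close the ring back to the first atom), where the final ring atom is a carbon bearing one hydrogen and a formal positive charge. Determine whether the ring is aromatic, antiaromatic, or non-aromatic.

Antiaromatic

All ring atoms are sp² and supply a p orbital to the ring (the double-bond atoms are sp², each contributing one p electron; the carbocation has an empty p orbital); the conjugation is uninterrupted.
Tallying contributions gives 4 × 2 = 8 from the double-bond units + 0 from the CH(+) atom = 8.
A 4n π count (8, n = 2) in a planar conjugated ring means antiaromatic.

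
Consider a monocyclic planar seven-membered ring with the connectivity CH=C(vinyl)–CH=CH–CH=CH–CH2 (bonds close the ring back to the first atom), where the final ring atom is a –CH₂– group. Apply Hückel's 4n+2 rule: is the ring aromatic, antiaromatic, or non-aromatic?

Non-aromatic

The CH2 carbon is saturated: the tetrahedral CH₂ carbon is sp³ and has no p orbital in the ring π system. Conjugation is not continuous around the ring.
A ring that is not fully conjugated cannot be aromatic or antiaromatic regardless of its π-electron count.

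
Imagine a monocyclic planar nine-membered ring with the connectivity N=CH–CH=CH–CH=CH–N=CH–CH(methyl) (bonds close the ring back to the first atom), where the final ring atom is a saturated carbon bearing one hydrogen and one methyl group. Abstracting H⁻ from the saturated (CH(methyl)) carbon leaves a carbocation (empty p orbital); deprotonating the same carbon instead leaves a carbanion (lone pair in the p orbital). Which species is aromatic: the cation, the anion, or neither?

In both ions every ring atom is sp² and contributes a p orbital, so both rings are fully conjugated.
Cation: 4 × 2 + 0 = 8 π electrons → 4(2), antiaromatic.
Anion: 4 × 2 + 2 = 10 π electrons → 4(2)+2, aromatic.

The anion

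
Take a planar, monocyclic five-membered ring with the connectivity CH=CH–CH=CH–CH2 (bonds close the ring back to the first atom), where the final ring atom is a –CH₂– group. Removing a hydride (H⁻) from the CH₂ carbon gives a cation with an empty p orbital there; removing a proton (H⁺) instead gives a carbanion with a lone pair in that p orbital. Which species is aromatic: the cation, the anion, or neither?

In either ion the ring is fully conjugated: every atom, including the new sp² carbon, supplies a p orbital.
Cation: 2 × 2 + 0 = 4 π electrons → 4(1), antiaromatic.
Anion: 2 × 2 + 2 = 6 π electrons → 4(1)+2, aromatic.

The anion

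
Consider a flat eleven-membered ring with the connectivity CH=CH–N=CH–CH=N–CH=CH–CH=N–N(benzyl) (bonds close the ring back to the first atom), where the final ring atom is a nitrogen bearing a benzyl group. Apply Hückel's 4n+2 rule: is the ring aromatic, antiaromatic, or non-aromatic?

Antiaromatic

Every ring atom contributes a p orbital perpendicular to the ring (each doubly-bonded ring atom is sp² with one p-orbital electron; each =N– nitrogen is pyridine-type (lone pair in the sp² plane, one electron in the p orbital); the pyrrole-type nitrogen donates its lone pair from the p orbital), so the π system is cyclic and fully conjugated.
Tallying contributions gives 5 × 2 = 10 from the double-bond units + 2 from the N(benzyl) atom = 12.
12 = 4(3); a planar, fully conjugated 4n system is antiaromatic.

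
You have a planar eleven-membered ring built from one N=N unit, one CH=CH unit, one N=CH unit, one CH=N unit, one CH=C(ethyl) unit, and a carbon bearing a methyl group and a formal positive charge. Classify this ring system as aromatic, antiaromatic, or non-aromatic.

All ring atoms are sp² and supply a p orbital to the ring (every atom in a ring double bond is sp² and brings one electron to the p orbital; each =N– nitrogen is pyridine-type (lone pair in the sp² plane, one electron in the p orbital); the carbocation has an empty p orbital); the conjugation is uninterrupted.
Tallying contributions gives 5 × 2 = 10 from the double-bond units + 0 from the C(methyl)(+) atom = 10.
10 = 4(2) + 2, which satisfies Hückel's 4n+2 rule.

Aromatic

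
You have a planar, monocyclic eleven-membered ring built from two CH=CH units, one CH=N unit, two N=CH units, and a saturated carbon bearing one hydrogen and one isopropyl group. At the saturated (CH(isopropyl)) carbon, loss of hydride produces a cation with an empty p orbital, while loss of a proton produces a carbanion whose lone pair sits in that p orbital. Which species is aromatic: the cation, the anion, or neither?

The cation

Both ions have a continuous loop of p orbitals — each ring atom is sp².
Cation: 5 × 2 + 0 = 10 π electrons → 4(2)+2, aromatic.
Anion: 5 × 2 + 2 = 12 π electrons → 4(3), antiaromatic.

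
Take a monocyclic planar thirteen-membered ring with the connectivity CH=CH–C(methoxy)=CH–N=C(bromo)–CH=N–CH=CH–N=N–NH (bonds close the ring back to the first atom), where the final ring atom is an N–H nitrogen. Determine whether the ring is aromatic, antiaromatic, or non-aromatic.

Aromatic

Every ring atom contributes a p orbital perpendicular to the ring (the double-bond atoms are sp², each contributing one p electron; the doubly-bonded nitrogens are pyridine-type — their lone pairs lie in the ring plane, leaving one electron in the p orbital; the pyrrole-type nitrogen donates its lone pair from the p orbital), so the π system is cyclic and fully conjugated.
Adding the contributions, 6 × 2 = 12 from the double-bond units + 2 from the NH atom = 14.
With 14 π electrons (n = 3), the Hückel 4n+2 condition holds.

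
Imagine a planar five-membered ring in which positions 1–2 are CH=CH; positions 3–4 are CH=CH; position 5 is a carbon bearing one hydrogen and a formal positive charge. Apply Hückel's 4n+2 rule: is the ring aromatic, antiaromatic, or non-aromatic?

Antiaromatic

Every ring atom contributes a p orbital perpendicular to the ring (every atom in a ring double bond is sp² and brings one electron to the p orbital; the carbocation has an empty p orbital), so the π system is cyclic and fully conjugated.
Adding the contributions, 2 × 2 = 4 from the double-bond units + 0 from the CH(+) atom = 4.
4 is a 4n count (n = 1), so the planar conjugated ring is antiaromatic.
(This ring is the cyclopentadienyl cation.)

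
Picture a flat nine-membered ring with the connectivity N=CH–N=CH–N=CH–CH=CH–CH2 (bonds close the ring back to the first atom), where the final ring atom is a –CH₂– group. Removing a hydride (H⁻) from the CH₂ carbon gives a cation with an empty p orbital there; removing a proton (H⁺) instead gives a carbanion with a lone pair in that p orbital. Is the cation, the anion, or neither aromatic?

The anion

Once that carbon is sp², every ring atom has a p orbital and both ions are fully conjugated.
Cation: 4 × 2 + 0 = 8 π electrons → 4(2), antiaromatic.
Anion: 4 × 2 + 2 = 10 π electrons → 4(2)+2, aromatic.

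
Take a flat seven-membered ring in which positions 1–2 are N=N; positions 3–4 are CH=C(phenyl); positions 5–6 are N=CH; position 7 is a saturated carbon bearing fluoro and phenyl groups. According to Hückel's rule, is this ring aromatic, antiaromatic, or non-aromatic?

Because that saturated carbon is sp³ and has no p orbital in the ring π system at the C(fluoro)(phenyl) position, the π system cannot extend all the way around the ring.
Without a continuous loop of overlapping p orbitals the Hückel electron count never comes into play.

Non-aromatic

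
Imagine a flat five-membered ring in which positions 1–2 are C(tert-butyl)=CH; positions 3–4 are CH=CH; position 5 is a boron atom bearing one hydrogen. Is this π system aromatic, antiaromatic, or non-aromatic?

Check conjugation: the double-bond atoms are sp², each contributing one p electron; the boron has an empty p orbital — every position has a p orbital, so the cyclic π system is continuous.
π-electron count: 2 × 2 = 4 from the double-bond units + 0 from the BH atom = 4.
4 is a 4n count (n = 1), so the planar conjugated ring is antiaromatic.

Antiaromatic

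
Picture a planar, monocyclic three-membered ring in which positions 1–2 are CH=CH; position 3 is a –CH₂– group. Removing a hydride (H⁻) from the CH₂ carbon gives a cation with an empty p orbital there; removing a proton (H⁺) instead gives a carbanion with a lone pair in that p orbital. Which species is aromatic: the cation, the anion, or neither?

The cation

In both ions every ring atom is sp² and contributes a p orbital, so both rings are fully conjugated.
Cation: 1 × 2 + 0 = 2 π electrons → 4(0)+2, aromatic.
Anion: 1 × 2 + 2 = 4 π electrons → 4(1), antiaromatic.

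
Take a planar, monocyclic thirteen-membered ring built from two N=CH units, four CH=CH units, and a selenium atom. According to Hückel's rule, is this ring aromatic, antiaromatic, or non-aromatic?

Aromatic

Check conjugation: every atom in a ring double bond is sp² and brings one electron to the p orbital; the doubly-bonded nitrogens are pyridine-type — their lone pairs lie in the ring plane, leaving one electron in the p orbital; the selenium donates one lone pair from its p orbital — every position has a p orbital, so the cyclic π system is continuous.
π-electron count: 6 × 2 = 12 from the double-bond units + 2 from the Se atom = 14.
That gives a 4n+2 count (14, n = 3).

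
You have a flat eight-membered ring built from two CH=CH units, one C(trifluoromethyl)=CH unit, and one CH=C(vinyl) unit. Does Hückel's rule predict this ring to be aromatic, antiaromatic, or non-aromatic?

The p orbitals form a continuous loop: the double-bond atoms are sp², each contributing one p electron. The ring is fully conjugated.
Tallying contributions gives 4 × 2 = 8 from the 4 double-bond units.
8 = 4(2); a planar, fully conjugated 4n system is antiaromatic.

Antiaromatic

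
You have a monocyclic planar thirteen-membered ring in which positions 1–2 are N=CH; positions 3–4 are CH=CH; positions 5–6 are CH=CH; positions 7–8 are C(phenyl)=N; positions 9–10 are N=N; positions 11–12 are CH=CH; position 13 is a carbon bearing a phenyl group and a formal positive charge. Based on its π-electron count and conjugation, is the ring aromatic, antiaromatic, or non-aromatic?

Antiaromatic

All ring atoms are sp² and supply a p orbital to the ring (every atom in a ring double bond is sp² and brings one electron to the p orbital; the doubly-bonded nitrogens are pyridine-type — their lone pairs lie in the ring plane, leaving one electron in the p orbital; the carbocation has an empty p orbital); the conjugation is uninterrupted.
Adding the contributions, 6 × 2 = 12 from the double-bond units + 0 from the C(phenyl)(+) atom = 12.
With 12 = 4·3 π electrons, Hückel's rule classifies the planar ring as antiaromatic.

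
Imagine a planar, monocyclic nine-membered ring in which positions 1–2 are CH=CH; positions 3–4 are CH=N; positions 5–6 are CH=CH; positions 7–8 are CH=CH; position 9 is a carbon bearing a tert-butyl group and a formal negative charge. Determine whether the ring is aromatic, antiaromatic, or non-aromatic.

Aromatic

Check conjugation: the double-bond atoms are sp², each contributing one p electron; the doubly-bonded nitrogens are pyridine-type — their lone pairs lie in the ring plane, leaving one electron in the p orbital; the carbanion's lone pair occupies the p orbital — every position has a p orbital, so the cyclic π system is continuous.
Tallying contributions gives 4 × 2 = 8 from the double-bond units + 2 from the C(tert-butyl)(-) atom = 10.
10 = 4(2) + 2, which satisfies Hückel's 4n+2 rule.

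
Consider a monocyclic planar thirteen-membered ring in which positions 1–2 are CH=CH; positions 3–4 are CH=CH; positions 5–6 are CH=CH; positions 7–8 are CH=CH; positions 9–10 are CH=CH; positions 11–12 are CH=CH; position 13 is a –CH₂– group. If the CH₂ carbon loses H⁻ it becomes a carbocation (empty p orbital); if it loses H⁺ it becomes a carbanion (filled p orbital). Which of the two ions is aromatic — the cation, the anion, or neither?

Both ions have a continuous loop of p orbitals — each ring atom is sp².
Cation: 6 × 2 + 0 = 12 π electrons → 4(3), antiaromatic.
Anion: 6 × 2 + 2 = 14 π electrons → 4(3)+2, aromatic.

The anion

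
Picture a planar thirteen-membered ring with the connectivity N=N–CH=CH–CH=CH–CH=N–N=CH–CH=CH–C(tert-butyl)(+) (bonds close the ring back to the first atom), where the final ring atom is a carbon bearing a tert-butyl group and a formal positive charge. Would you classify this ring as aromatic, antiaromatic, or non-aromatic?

All ring atoms are sp² and supply a p orbital to the ring (each doubly-bonded ring atom is sp² with one p-orbital electron; each sp² =N– keeps its lone pair in-plane and puts one electron into the π system; the carbocation has an empty p orbital); the conjugation is uninterrupted.
Counting π electrons: 6 × 2 = 12 from the double-bond units + 0 from the C(tert-butyl)(+) atom = 12.
With 12 = 4·3 π electrons, Hückel's rule classifies the planar ring as antiaromatic.

Antiaromatic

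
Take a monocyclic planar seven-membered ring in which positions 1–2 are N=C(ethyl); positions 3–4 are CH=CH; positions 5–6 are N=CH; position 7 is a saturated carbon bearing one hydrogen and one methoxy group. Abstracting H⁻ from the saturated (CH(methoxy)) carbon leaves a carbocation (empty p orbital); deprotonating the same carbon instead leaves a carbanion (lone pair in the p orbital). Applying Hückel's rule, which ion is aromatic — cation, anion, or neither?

The cation

In both ions every ring atom is sp² and contributes a p orbital, so both rings are fully conjugated.
Cation: 3 × 2 + 0 = 6 π electrons → 4(1)+2, aromatic.
Anion: 3 × 2 + 2 = 8 π electrons → 4(2), antiaromatic.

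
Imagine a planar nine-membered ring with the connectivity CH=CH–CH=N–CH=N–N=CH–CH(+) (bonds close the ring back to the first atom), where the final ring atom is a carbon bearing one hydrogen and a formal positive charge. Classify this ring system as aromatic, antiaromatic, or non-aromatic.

All ring atoms are sp² and supply a p orbital to the ring (the double-bond atoms are sp², each contributing one p electron; each =N– nitrogen is pyridine-type (lone pair in the sp² plane, one electron in the p orbital); the carbocation has an empty p orbital); the conjugation is uninterrupted.
π-electron count: 4 × 2 = 8 from the double-bond units + 0 from the CH(+) atom = 8.
8 is a 4n count (n = 2), so the planar conjugated ring is antiaromatic.

Antiaromatic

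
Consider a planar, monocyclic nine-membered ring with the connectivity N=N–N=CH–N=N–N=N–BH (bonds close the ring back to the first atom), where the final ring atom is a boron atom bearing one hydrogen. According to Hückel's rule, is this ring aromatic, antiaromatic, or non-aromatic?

Every ring atom contributes a p orbital perpendicular to the ring (every atom in a ring double bond is sp² and brings one electron to the p orbital; each =N– nitrogen is pyridine-type (lone pair in the sp² plane, one electron in the p orbital); the boron has an empty p orbital), so the π system is cyclic and fully conjugated.
Tallying contributions gives 4 × 2 = 8 from the double-bond units + 0 from the BH atom = 8.
With 8 = 4·2 π electrons, Hückel's rule classifies the planar ring as antiaromatic.

Antiaromatic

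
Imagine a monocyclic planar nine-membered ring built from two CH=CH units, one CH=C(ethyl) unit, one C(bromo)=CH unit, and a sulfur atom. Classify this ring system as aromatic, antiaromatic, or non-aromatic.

The p orbitals form a continuous loop: the double-bond atoms are sp², each contributing one p electron; the sulfur donates one lone pair from its p orbital. The ring is fully conjugated.
Tallying contributions gives 4 × 2 = 8 from the double-bond units + 2 from the S atom = 10.
10 = 4(2) + 2, which satisfies Hückel's 4n+2 rule.

Aromatic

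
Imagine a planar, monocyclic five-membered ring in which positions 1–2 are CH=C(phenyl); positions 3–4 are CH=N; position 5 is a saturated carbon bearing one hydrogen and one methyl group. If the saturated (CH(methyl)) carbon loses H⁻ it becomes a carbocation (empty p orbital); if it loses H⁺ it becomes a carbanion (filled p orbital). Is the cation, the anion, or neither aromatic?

The anion

Once that carbon is sp², every ring atom has a p orbital and both ions are fully conjugated.
Cation: 2 × 2 + 0 = 4 π electrons → 4(1), antiaromatic.
Anion: 2 × 2 + 2 = 6 π electrons → 4(1)+2, aromatic.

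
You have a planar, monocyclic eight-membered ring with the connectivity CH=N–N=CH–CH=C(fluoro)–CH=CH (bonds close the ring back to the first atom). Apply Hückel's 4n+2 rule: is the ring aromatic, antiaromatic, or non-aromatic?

All ring atoms are sp² and supply a p orbital to the ring (each doubly-bonded ring atom is sp² with one p-orbital electron; each =N– nitrogen is pyridine-type (lone pair in the sp² plane, one electron in the p orbital)); the conjugation is uninterrupted.
Tallying contributions gives 4 × 2 = 8 from the 4 double-bond units.
8 is a 4n count (n = 2), so the planar conjugated ring is antiaromatic.

Antiaromatic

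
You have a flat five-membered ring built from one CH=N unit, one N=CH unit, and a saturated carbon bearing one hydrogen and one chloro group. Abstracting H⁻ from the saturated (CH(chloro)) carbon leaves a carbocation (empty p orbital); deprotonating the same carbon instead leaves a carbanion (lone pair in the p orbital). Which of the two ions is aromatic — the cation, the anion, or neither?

The anion

In both ions every ring atom is sp² and contributes a p orbital, so both rings are fully conjugated.
Cation: 2 × 2 + 0 = 4 π electrons → 4(1), antiaromatic.
Anion: 2 × 2 + 2 = 6 π electrons → 4(1)+2, aromatic.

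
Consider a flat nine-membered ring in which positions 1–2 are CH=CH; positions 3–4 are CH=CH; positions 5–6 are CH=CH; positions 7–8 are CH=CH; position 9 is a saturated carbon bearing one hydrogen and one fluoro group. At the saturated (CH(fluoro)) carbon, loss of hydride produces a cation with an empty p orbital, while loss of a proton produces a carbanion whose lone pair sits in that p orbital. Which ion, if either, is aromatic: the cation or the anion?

In both ions every ring atom is sp² and contributes a p orbital, so both rings are fully conjugated.
Cation: 4 × 2 + 0 = 8 π electrons → 4(2), antiaromatic.
Anion: 4 × 2 + 2 = 10 π electrons → 4(2)+2, aromatic.

The anion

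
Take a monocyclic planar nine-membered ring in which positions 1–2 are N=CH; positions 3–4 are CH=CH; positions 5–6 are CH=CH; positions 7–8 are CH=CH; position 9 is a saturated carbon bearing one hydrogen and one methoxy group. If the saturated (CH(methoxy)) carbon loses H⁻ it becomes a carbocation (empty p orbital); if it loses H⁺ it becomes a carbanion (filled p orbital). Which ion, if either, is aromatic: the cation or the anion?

Once that carbon is sp², every ring atom has a p orbital and both ions are fully conjugated.
Cation: 4 × 2 + 0 = 8 π electrons → 4(2), antiaromatic.
Anion: 4 × 2 + 2 = 10 π electrons → 4(2)+2, aromatic.

The anion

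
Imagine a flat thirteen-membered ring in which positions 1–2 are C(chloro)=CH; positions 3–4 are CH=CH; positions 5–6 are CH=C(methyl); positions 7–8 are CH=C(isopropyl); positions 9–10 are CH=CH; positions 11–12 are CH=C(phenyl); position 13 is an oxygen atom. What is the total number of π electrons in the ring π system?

All ring atoms are sp² and supply a p orbital to the ring (every atom in a ring double bond is sp² and brings one electron to the p orbital; the oxygen donates one lone pair from its p orbital); the conjugation is uninterrupted.
π-electron count: 6 × 2 = 12 from the double-bond units + 2 from the O atom = 14.

14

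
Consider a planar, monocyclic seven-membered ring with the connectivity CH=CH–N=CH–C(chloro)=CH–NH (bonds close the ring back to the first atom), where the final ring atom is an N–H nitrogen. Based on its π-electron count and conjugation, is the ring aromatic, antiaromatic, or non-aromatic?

Antiaromatic

The p orbitals form a continuous loop: each doubly-bonded ring atom is sp² with one p-orbital electron; the doubly-bonded nitrogens are pyridine-type — their lone pairs lie in the ring plane, leaving one electron in the p orbital; the pyrrole-type nitrogen donates its lone pair from the p orbital. The ring is fully conjugated.
π-electron count: 3 × 2 = 6 from the double-bond units + 2 from the NH atom = 8.
8 is a 4n count (n = 2), so the planar conjugated ring is antiaromatic.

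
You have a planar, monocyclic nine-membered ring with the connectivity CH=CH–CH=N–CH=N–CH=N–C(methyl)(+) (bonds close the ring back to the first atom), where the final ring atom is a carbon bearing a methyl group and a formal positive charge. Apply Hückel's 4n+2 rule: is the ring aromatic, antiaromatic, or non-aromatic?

The p orbitals form a continuous loop: the double-bond atoms are sp², each contributing one p electron; each sp² =N– keeps its lone pair in-plane and puts one electron into the π system; the carbocation has an empty p orbital. The ring is fully conjugated.
π-electron count: 4 × 2 = 8 from the double-bond units + 0 from the C(methyl)(+) atom = 8.
8 is a 4n count (n = 2), so the planar conjugated ring is antiaromatic.

Antiaromatic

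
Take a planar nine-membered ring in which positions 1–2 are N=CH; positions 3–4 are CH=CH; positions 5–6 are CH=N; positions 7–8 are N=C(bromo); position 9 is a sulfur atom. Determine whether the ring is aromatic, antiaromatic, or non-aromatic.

The p orbitals form a continuous loop: each doubly-bonded ring atom is sp² with one p-orbital electron; each =N– nitrogen is pyridine-type (lone pair in the sp² plane, one electron in the p orbital); the sulfur donates one lone pair from its p orbital. The ring is fully conjugated.
Adding the contributions, 4 × 2 = 8 from the double-bond units + 2 from the S atom = 10.
With 10 π electrons (n = 2), the Hückel 4n+2 condition holds.

Aromatic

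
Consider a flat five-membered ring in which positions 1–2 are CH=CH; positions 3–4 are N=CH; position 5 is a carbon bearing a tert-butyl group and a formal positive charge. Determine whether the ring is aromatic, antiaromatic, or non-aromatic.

Check conjugation: every atom in a ring double bond is sp² and brings one electron to the p orbital; the doubly-bonded nitrogens are pyridine-type — their lone pairs lie in the ring plane, leaving one electron in the p orbital; the carbocation has an empty p orbital — every position has a p orbital, so the cyclic π system is continuous.
Counting π electrons: 2 × 2 = 4 from the double-bond units + 0 from the C(tert-butyl)(+) atom = 4.
4 is a 4n count (n = 1), so the planar conjugated ring is antiaromatic.

Antiaromatic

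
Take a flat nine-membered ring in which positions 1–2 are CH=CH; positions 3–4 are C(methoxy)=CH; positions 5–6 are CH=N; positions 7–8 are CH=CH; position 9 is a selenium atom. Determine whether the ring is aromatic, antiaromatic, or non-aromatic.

Aromatic

Check conjugation: each doubly-bonded ring atom is sp² with one p-orbital electron; the doubly-bonded nitrogens are pyridine-type — their lone pairs lie in the ring plane, leaving one electron in the p orbital; the selenium donates one lone pair from its p orbital — every position has a p orbital, so the cyclic π system is continuous.
Tallying contributions gives 4 × 2 = 8 from the double-bond units + 2 from the Se atom = 10.
With 10 π electrons (n = 2), the Hückel 4n+2 condition holds.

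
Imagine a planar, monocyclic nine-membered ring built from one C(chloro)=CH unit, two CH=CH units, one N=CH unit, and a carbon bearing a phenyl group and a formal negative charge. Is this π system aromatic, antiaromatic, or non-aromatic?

The p orbitals form a continuous loop: each doubly-bonded ring atom is sp² with one p-orbital electron; the doubly-bonded nitrogens are pyridine-type — their lone pairs lie in the ring plane, leaving one electron in the p orbital; the carbanion's lone pair occupies the p orbital. The ring is fully conjugated.
π-electron count: 4 × 2 = 8 from the double-bond units + 2 from the C(phenyl)(-) atom = 10.
With 10 π electrons (n = 2), the Hückel 4n+2 condition holds.

Aromatic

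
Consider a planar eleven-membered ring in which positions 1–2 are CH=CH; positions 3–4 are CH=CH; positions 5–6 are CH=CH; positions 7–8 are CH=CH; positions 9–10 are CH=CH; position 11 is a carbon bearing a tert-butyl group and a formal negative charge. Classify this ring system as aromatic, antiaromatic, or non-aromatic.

All ring atoms are sp² and supply a p orbital to the ring (each doubly-bonded ring atom is sp² with one p-orbital electron; the carbanion's lone pair occupies the p orbital); the conjugation is uninterrupted.
π-electron count: 5 × 2 = 10 from the double-bond units + 2 from the C(tert-butyl)(-) atom = 12.
12 = 4(3); a planar, fully conjugated 4n system is antiaromatic.

Antiaromatic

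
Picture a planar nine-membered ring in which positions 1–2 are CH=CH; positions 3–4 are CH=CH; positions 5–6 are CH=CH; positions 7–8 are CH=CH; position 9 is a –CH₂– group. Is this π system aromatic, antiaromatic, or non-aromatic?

Non-aromatic

The CH2 position has four σ bonds — the tetrahedral CH₂ carbon is sp³ and has no p orbital in the ring π system — so the cyclic conjugation is interrupted.
Hückel's rule only applies to fully conjugated rings, so this one is simply non-aromatic.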